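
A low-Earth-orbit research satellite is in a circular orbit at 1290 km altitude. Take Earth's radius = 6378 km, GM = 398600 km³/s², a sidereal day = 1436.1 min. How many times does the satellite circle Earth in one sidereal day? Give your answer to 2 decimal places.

12.89

Semi-major axis a = 6378 + 1290 = 7668 km. Period T = 2π√(a³/μ) = 2π√(7668³/398600) = 6682.4 s = 111.37 min.
Orbits per sidereal day = 86166 / 6682.4 = 12.894.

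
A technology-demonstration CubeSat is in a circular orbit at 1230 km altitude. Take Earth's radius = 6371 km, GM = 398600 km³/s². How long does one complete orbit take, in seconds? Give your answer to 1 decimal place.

6595.0 seconds

Semi-major axis a = 6371 + 1230 = 7601 km. Period T = 2π√(a³/μ) = 2π√(7601³/398600) = 6595.0 s = 109.92 min.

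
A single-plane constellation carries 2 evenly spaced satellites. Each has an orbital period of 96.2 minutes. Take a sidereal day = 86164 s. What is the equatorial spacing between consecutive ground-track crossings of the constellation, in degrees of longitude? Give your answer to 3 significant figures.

12.1°

T = 96.2 min = 5772.0 s.
Single-satellite node shift = (5772.0/86164) × 360° = 24.12°.
With 2 satellites evenly phased, successive equator crossings are 24.12/2 = 12.058° apart.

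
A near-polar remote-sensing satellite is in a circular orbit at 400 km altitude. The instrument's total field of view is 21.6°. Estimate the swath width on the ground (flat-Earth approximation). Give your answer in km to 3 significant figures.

153 km

Half-angle = 21.6°/2 = 10.8°.
Swath width ≈ 2h·tan(θ/2) = 2 × 400 × tan(10.8°) = 152.6 km.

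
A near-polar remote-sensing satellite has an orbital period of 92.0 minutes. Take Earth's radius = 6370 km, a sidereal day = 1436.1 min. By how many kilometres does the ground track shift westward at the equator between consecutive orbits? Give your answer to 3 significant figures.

2560 km

T = 92.0 min = 5520.0 s.
During one orbit Earth rotates (5520.0 / 86166) × 360° = 23.06°.
At the equator that is 23.06° × (2π·6370/360) km/° = 23.06 × 111.2 = 2564 km.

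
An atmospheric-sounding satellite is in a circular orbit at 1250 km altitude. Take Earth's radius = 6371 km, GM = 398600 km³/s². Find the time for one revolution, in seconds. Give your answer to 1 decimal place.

Semi-major axis a = 6371 + 1250 = 7621 km. Period T = 2π√(a³/μ) = 2π√(7621³/398600) = 6621.1 s = 110.35 min.

6621.1 seconds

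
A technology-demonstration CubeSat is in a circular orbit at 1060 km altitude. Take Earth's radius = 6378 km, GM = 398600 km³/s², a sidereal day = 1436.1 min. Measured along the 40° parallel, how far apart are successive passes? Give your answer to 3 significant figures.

2270 km

Semi-major axis a = 6378 + 1060 = 7438 km. Period T = 2π√(a³/μ) = 2π√(7438³/398600) = 6384.0 s = 106.40 min.
Node shift per orbit = (6384.0/86166) × 360° = 26.67°.
Equatorial spacing = 26.67 × 111.3 km/° = 2969 km.
At 40° latitude, spacing = 2969 × cos(40°) = 2274 km.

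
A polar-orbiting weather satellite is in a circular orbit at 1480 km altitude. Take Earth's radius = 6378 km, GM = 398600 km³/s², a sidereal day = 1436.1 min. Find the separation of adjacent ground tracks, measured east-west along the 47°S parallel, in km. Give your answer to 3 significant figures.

Semi-major axis a = 6378 + 1480 = 7858 km. Period T = 2π√(a³/μ) = 2π√(7858³/398600) = 6932.3 s = 115.54 min.
Node shift per orbit = (6932.3/86166) × 360° = 28.96°.
Equatorial spacing = 28.96 × 111.3 km/° = 3224 km.
At 47° latitude, spacing = 3224 × cos(47°) = 2199 km.

2200 km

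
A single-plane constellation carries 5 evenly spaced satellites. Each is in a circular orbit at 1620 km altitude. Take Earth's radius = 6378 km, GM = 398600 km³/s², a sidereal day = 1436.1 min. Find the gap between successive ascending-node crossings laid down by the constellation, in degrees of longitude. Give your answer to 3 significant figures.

5.95°

Semi-major axis a = 6378 + 1620 = 7998 km. Period T = 2π√(a³/μ) = 2π√(7998³/398600) = 7118.4 s = 118.64 min.
Single-satellite node shift = (7118.4/86166) × 360° = 29.74°.
With 5 satellites evenly phased, successive equator crossings are 29.74/5 = 5.948° apart.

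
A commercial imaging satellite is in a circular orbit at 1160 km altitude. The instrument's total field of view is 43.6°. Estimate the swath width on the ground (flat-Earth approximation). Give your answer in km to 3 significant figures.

928 km

Half-angle = 43.6°/2 = 21.8°.
Swath width ≈ 2h·tan(θ/2) = 2 × 1160 × tan(21.8°) = 927.9 km.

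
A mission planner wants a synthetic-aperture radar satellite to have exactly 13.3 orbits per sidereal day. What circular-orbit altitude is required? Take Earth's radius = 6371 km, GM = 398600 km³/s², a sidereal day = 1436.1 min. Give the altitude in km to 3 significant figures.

Required period T = 86166 / 13.3 = 6478.6 s.
From T = 2π√(a³/μ): a = (μ T²/4π²)^(1/3) = (398600 × 6478.6² / 4π²)^(1/3) = 7511 km.
Altitude h = a − R = 7511 − 6371 = 1140 km.

1140 km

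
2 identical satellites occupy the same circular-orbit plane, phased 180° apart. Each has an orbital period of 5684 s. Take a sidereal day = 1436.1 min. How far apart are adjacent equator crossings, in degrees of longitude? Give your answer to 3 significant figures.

11.9°

Single-satellite node shift = (5684.0/86166) × 360° = 23.75°.
With 2 satellites evenly phased, successive equator crossings are 23.75/2 = 11.874° apart.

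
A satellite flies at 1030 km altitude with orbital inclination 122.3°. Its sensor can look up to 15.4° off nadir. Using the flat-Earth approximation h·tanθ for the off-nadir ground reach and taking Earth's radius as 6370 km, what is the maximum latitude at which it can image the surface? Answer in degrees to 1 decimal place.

60.3°

Retrograde orbit: the ground track reaches ±(180° − i) = ±(180 − 122.3) = ±57.7°.
Sensor half-swath on the ground ≈ 1030·tan(15.4°) = 284 km = 2.55° of latitude.
Maximum observable latitude ≈ 57.7 + 2.55 = 60.3°.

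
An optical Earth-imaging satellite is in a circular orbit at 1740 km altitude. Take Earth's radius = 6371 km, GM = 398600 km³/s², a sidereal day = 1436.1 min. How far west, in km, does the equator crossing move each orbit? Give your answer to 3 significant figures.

Semi-major axis a = 6371 + 1740 = 8111 km. Period T = 2π√(a³/μ) = 2π√(8111³/398600) = 7269.8 s = 121.16 min.
During one orbit Earth rotates (7269.8 / 86166) × 360° = 30.37°.
At the equator that is 30.37° × (2π·6371/360) km/° = 30.37 × 111.2 = 3377 km.

3380 km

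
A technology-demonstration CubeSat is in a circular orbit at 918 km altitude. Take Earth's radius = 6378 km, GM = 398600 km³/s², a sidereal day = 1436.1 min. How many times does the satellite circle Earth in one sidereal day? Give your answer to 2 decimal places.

Semi-major axis a = 6378 + 918 = 7296 km. Period T = 2π√(a³/μ) = 2π√(7296³/398600) = 6202.1 s = 103.37 min.
Orbits per sidereal day = 86166 / 6202.1 = 13.893.

13.89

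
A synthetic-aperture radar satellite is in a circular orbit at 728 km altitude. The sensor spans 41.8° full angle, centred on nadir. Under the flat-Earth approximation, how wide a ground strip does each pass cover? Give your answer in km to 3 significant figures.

556 km

Half-angle = 41.8°/2 = 20.9°.
Swath width ≈ 2h·tan(θ/2) = 2 × 728 × tan(20.9°) = 556.0 km.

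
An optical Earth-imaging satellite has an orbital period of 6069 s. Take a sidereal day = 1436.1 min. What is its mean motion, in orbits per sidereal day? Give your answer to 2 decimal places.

Orbits per sidereal day = 86166 / 6069.0 = 14.198.

14.20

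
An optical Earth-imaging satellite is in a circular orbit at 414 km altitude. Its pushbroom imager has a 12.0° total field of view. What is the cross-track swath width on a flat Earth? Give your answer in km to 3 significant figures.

Half-angle = 12.0°/2 = 6°.
Swath width ≈ 2h·tan(θ/2) = 2 × 414 × tan(6°) = 87.0 km.

87.0 km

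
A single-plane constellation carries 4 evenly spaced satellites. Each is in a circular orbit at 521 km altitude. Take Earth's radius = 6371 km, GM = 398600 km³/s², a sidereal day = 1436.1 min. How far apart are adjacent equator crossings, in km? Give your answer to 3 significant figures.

661 km

Semi-major axis a = 6371 + 521 = 6892 km. Period T = 2π√(a³/μ) = 2π√(6892³/398600) = 5694.2 s = 94.90 min.
Single-satellite node shift = (5694.2/86166) × 360° = 23.79°.
With 4 satellites evenly phased, successive equator crossings are 23.79/4 = 5.948° apart.
That is 5.948 × 111.2 = 661 km at the equator.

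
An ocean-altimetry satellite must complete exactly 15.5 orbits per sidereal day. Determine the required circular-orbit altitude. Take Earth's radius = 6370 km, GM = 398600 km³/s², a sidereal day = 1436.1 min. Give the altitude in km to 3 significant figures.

Required period T = 86166 / 15.5 = 5559.1 s.
From T = 2π√(a³/μ): a = (μ T²/4π²)^(1/3) = (398600 × 5559.1² / 4π²)^(1/3) = 6783 km.
Altitude h = a − R = 6783 − 6370 = 413 km.

413 km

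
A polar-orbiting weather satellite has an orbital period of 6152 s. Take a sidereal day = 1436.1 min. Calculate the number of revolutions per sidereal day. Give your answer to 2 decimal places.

Orbits per sidereal day = 86166 / 6152.0 = 14.006.

14.01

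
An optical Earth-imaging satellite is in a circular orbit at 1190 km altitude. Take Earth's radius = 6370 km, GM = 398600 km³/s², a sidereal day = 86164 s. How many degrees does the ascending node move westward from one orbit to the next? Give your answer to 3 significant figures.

27.3°

Semi-major axis a = 6370 + 1190 = 7560 km. Period T = 2π√(a³/μ) = 2π√(7560³/398600) = 6541.7 s = 109.03 min.
During one orbit Earth rotates (6541.7 / 86164) × 360° = 27.33°.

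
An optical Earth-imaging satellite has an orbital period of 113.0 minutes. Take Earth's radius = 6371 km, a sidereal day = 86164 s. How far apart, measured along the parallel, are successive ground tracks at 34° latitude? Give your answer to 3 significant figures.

2610 km

T = 113.0 min = 6780.0 s.
Node shift per orbit = (6780.0/86164) × 360° = 28.33°.
Equatorial spacing = 28.33 × 111.2 km/° = 3150 km.
At 34° latitude, spacing = 3150 × cos(34°) = 2611 km.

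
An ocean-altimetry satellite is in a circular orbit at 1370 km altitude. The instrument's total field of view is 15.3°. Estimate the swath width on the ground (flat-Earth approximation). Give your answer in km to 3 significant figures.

Half-angle = 15.3°/2 = 7.65°.
Swath width ≈ 2h·tan(θ/2) = 2 × 1370 × tan(7.65°) = 368.0 km.

368 km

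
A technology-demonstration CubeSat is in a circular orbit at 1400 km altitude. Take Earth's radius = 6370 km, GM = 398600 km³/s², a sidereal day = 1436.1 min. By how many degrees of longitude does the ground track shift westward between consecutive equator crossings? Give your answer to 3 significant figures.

28.5°

Semi-major axis a = 6370 + 1400 = 7770 km. Period T = 2π√(a³/μ) = 2π√(7770³/398600) = 6816.2 s = 113.60 min.
During one orbit Earth rotates (6816.2 / 86166) × 360° = 28.48°.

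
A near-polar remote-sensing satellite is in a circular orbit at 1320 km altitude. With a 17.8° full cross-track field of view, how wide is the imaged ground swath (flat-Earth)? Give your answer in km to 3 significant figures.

413 km

Half-angle = 17.8°/2 = 8.9°.
Swath width ≈ 2h·tan(θ/2) = 2 × 1320 × tan(8.9°) = 413.4 km.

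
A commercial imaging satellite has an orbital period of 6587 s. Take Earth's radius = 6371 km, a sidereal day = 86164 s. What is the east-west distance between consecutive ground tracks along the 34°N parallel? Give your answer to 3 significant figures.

2540 km

Node shift per orbit = (6587.0/86164) × 360° = 27.52°.
Equatorial spacing = 27.52 × 111.2 km/° = 3060 km.
At 34° latitude, spacing = 3060 × cos(34°) = 2537 km.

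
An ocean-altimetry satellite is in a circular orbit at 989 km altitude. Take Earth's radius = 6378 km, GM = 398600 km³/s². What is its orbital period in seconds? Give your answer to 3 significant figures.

6290 seconds

Semi-major axis a = 6378 + 989 = 7367 km. Period T = 2π√(a³/μ) = 2π√(7367³/398600) = 6292.8 s = 104.88 min.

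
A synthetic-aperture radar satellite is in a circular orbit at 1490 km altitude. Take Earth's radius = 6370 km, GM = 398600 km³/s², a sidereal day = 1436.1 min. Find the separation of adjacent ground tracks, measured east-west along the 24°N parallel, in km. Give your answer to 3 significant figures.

2940 km

Semi-major axis a = 6370 + 1490 = 7860 km. Period T = 2π√(a³/μ) = 2π√(7860³/398600) = 6935.0 s = 115.58 min.
Node shift per orbit = (6935.0/86166) × 360° = 28.97°.
Equatorial spacing = 28.97 × 111.2 km/° = 3221 km.
At 24° latitude, spacing = 3221 × cos(24°) = 2943 km.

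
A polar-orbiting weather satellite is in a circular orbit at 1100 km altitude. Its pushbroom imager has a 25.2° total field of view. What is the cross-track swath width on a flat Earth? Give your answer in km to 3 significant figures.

492 km

Half-angle = 25.2°/2 = 12.6°.
Swath width ≈ 2h·tan(θ/2) = 2 × 1100 × tan(12.6°) = 491.8 km.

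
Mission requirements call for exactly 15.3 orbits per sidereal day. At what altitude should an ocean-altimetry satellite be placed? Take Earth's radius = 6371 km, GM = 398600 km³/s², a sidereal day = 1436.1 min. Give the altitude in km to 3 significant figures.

471 km

Required period T = 86166 / 15.3 = 5631.8 s.
From T = 2π√(a³/μ): a = (μ T²/4π²)^(1/3) = (398600 × 5631.8² / 4π²)^(1/3) = 6842 km.
Altitude h = a − R = 6842 − 6371 = 471 km.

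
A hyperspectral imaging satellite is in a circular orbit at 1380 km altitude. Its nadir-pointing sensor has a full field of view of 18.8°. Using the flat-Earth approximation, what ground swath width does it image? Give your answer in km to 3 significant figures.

457 km

Half-angle = 18.8°/2 = 9.4°.
Swath width ≈ 2h·tan(θ/2) = 2 × 1380 × tan(9.4°) = 456.9 km.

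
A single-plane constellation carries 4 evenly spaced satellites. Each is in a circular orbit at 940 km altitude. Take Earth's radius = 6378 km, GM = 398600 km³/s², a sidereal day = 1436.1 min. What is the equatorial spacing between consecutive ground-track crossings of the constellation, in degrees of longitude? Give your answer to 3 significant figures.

Semi-major axis a = 6378 + 940 = 7318 km. Period T = 2π√(a³/μ) = 2π√(7318³/398600) = 6230.2 s = 103.84 min.
Single-satellite node shift = (6230.2/86166) × 360° = 26.03°.
With 4 satellites evenly phased, successive equator crossings are 26.03/4 = 6.507° apart.

6.51°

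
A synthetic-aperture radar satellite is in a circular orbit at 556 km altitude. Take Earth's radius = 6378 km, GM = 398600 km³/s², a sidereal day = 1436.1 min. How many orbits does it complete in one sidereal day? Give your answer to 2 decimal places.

15.00

Semi-major axis a = 6378 + 556 = 6934 km. Period T = 2π√(a³/μ) = 2π√(6934³/398600) = 5746.3 s = 95.77 min.
Orbits per sidereal day = 86166 / 5746.3 = 14.995.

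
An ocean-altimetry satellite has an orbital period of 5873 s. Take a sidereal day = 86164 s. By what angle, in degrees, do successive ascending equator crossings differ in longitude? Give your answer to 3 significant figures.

During one orbit Earth rotates (5873.0 / 86164) × 360° = 24.54°.

24.5°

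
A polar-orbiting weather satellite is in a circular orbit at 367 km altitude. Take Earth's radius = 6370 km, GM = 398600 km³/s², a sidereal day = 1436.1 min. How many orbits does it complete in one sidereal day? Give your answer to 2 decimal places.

15.66

Semi-major axis a = 6370 + 367 = 6737 km. Period T = 2π√(a³/μ) = 2π√(6737³/398600) = 5503.1 s = 91.72 min.
Orbits per sidereal day = 86166 / 5503.1 = 15.658.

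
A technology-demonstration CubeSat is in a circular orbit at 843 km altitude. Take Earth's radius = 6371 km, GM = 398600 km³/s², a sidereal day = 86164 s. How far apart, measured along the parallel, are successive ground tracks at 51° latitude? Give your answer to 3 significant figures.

1780 km

Semi-major axis a = 6371 + 843 = 7214 km. Period T = 2π√(a³/μ) = 2π√(7214³/398600) = 6097.8 s = 101.63 min.
Node shift per orbit = (6097.8/86164) × 360° = 25.48°.
Equatorial spacing = 25.48 × 111.2 km/° = 2833 km.
At 51° latitude, spacing = 2833 × cos(51°) = 1783 km.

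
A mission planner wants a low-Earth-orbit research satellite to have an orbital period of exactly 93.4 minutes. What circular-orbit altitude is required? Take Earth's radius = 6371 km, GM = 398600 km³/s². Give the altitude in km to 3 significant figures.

T = 93.4 min = 5604.0 s.
From T = 2π√(a³/μ): a = (μ T²/4π²)^(1/3) = (398600 × 5604.0² / 4π²)^(1/3) = 6819 km.
Altitude h = a − R = 6819 − 6371 = 448 km.

448 km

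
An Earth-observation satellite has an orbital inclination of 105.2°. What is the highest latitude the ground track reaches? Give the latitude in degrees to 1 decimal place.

74.8°

Retrograde orbit: the ground track reaches ±(180° − i) = ±(180 − 105.2) = ±74.8°.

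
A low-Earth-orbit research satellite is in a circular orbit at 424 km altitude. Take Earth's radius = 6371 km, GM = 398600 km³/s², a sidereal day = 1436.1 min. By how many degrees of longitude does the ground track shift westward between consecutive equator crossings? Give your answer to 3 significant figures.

Semi-major axis a = 6371 + 424 = 6795 km. Period T = 2π√(a³/μ) = 2π√(6795³/398600) = 5574.4 s = 92.91 min.
During one orbit Earth rotates (5574.4 / 86166) × 360° = 23.29°.

23.3°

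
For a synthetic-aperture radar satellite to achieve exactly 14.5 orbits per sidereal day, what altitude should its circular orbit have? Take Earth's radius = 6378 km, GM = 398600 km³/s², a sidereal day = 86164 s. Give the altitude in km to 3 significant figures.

713 km

Required period T = 86164 / 14.5 = 5942.3 s.
From T = 2π√(a³/μ): a = (μ T²/4π²)^(1/3) = (398600 × 5942.3² / 4π²)^(1/3) = 7091 km.
Altitude h = a − R = 7091 − 6378 = 713 km.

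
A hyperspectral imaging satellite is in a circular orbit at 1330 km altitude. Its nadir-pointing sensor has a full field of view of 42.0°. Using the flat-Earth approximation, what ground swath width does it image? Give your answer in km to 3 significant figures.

1020 km

Half-angle = 42.0°/2 = 21°.
Swath width ≈ 2h·tan(θ/2) = 2 × 1330 × tan(21°) = 1021.1 km.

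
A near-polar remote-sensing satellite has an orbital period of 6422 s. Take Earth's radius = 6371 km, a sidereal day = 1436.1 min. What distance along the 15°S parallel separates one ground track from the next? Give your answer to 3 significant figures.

2880 km

Node shift per orbit = (6422.0/86166) × 360° = 26.83°.
Equatorial spacing = 26.83 × 111.2 km/° = 2983 km.
At 15° latitude, spacing = 2983 × cos(15°) = 2882 km.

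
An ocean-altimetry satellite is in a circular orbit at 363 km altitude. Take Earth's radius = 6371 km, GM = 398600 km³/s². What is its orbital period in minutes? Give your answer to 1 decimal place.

91.7 min

Semi-major axis a = 6371 + 363 = 6734 km. Period T = 2π√(a³/μ) = 2π√(6734³/398600) = 5499.5 s = 91.66 min.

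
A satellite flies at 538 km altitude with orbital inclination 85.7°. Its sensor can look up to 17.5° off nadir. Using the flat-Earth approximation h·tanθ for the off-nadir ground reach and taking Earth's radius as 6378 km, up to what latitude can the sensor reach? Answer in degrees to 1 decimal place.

87.2°

For a prograde orbit the ground track reaches latitude ±i = ±85.7°.
Sensor half-swath on the ground ≈ 538·tan(17.5°) = 170 km = 1.52° of latitude.
Maximum observable latitude ≈ 85.7 + 1.52 = 87.2°.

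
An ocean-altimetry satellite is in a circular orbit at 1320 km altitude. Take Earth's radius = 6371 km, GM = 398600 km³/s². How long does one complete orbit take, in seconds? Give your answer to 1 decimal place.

Semi-major axis a = 6371 + 1320 = 7691 km. Period T = 2π√(a³/μ) = 2π√(7691³/398600) = 6712.5 s = 111.88 min.

6712.5 seconds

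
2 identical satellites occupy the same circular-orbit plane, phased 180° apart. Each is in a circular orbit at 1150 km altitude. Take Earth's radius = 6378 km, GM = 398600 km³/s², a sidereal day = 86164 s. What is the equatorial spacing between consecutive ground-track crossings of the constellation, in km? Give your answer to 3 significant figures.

Semi-major axis a = 6378 + 1150 = 7528 km. Period T = 2π√(a³/μ) = 2π√(7528³/398600) = 6500.3 s = 108.34 min.
Single-satellite node shift = (6500.3/86164) × 360° = 27.16°.
With 2 satellites evenly phased, successive equator crossings are 27.16/2 = 13.579° apart.
That is 13.579 × 111.3 = 1512 km at the equator.

1510 km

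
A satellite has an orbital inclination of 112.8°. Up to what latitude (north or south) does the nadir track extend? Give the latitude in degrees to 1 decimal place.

67.2°

Retrograde orbit: the ground track reaches ±(180° − i) = ±(180 − 112.8) = ±67.2°.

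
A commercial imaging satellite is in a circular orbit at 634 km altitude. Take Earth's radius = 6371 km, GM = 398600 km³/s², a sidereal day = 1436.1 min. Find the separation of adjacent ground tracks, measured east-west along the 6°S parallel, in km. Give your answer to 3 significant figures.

Semi-major axis a = 6371 + 634 = 7005 km. Period T = 2π√(a³/μ) = 2π√(7005³/398600) = 5834.8 s = 97.25 min.
Node shift per orbit = (5834.8/86166) × 360° = 24.38°.
Equatorial spacing = 24.38 × 111.2 km/° = 2711 km.
At 6° latitude, spacing = 2711 × cos(6°) = 2696 km.

2700 km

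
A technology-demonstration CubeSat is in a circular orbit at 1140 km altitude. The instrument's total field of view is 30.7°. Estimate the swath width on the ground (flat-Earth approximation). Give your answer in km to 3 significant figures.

Half-angle = 30.7°/2 = 15.35°.
Swath width ≈ 2h·tan(θ/2) = 2 × 1140 × tan(15.35°) = 625.9 km.

626 km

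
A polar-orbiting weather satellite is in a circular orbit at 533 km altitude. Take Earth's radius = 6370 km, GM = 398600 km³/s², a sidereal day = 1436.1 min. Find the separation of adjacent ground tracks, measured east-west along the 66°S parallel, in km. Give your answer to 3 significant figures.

1080 km

Semi-major axis a = 6370 + 533 = 6903 km. Period T = 2π√(a³/μ) = 2π√(6903³/398600) = 5707.8 s = 95.13 min.
Node shift per orbit = (5707.8/86166) × 360° = 23.85°.
Equatorial spacing = 23.85 × 111.2 km/° = 2651 km.
At 66° latitude, spacing = 2651 × cos(66°) = 1078 km.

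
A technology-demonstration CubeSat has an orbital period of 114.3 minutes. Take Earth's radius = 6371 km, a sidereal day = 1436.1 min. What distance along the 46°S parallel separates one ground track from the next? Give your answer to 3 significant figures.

T = 114.3 min = 6858.0 s.
Node shift per orbit = (6858.0/86166) × 360° = 28.65°.
Equatorial spacing = 28.65 × 111.2 km/° = 3186 km.
At 46° latitude, spacing = 3186 × cos(46°) = 2213 km.

2210 km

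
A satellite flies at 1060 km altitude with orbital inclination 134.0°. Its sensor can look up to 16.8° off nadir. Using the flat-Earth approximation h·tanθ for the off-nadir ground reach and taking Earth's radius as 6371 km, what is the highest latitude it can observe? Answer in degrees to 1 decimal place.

48.9°

Retrograde orbit: the ground track reaches ±(180° − i) = ±(180 − 134.0) = ±46.0°.
Sensor half-swath on the ground ≈ 1060·tan(16.8°) = 320 km = 2.88° of latitude.
Maximum observable latitude ≈ 46.0 + 2.88 = 48.9°.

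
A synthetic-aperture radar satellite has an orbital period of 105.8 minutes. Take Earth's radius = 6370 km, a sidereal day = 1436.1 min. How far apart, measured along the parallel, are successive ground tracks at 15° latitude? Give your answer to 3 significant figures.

T = 105.8 min = 6348.0 s.
Node shift per orbit = (6348.0/86166) × 360° = 26.52°.
Equatorial spacing = 26.52 × 111.2 km/° = 2949 km.
At 15° latitude, spacing = 2949 × cos(15°) = 2848 km.

2850 km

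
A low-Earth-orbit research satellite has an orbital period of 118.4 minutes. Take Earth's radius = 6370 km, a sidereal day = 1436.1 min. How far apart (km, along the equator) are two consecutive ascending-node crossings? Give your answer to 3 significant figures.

T = 118.4 min = 7104.0 s.
During one orbit Earth rotates (7104.0 / 86166) × 360° = 29.68°.
At the equator that is 29.68° × (2π·6370/360) km/° = 29.68 × 111.2 = 3300 km.

3300 km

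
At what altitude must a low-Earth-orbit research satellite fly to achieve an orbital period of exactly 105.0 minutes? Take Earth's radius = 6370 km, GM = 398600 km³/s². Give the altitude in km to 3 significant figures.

T = 105.0 min = 6300.0 s.
From T = 2π√(a³/μ): a = (μ T²/4π²)^(1/3) = (398600 × 6300.0² / 4π²)^(1/3) = 7373 km.
Altitude h = a − R = 7373 − 6370 = 1003 km.

1000 km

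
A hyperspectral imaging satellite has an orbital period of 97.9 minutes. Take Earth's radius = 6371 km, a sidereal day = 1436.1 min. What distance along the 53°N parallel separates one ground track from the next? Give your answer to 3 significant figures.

1640 km

T = 97.9 min = 5874.0 s.
Node shift per orbit = (5874.0/86166) × 360° = 24.54°.
Equatorial spacing = 24.54 × 111.2 km/° = 2729 km.
At 53° latitude, spacing = 2729 × cos(53°) = 1642 km.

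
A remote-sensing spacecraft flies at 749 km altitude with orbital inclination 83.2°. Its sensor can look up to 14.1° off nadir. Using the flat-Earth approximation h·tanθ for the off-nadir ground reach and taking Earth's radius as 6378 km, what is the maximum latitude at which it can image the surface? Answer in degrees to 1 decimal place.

For a prograde orbit the ground track reaches latitude ±i = ±83.2°.
Sensor half-swath on the ground ≈ 749·tan(14.1°) = 188 km = 1.69° of latitude.
Maximum observable latitude ≈ 83.2 + 1.69 = 84.9°.

84.9°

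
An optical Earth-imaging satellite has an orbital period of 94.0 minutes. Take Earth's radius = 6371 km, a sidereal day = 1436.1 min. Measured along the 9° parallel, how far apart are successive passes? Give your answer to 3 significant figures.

T = 94.0 min = 5640.0 s.
Node shift per orbit = (5640.0/86166) × 360° = 23.56°.
Equatorial spacing = 23.56 × 111.2 km/° = 2620 km.
At 9° latitude, spacing = 2620 × cos(9°) = 2588 km.

2590 km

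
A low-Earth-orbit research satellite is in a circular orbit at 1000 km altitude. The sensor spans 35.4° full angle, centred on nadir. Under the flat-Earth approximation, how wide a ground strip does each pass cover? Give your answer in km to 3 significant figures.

Half-angle = 35.4°/2 = 17.7°.
Swath width ≈ 2h·tan(θ/2) = 2 × 1000 × tan(17.7°) = 638.3 km.

638 km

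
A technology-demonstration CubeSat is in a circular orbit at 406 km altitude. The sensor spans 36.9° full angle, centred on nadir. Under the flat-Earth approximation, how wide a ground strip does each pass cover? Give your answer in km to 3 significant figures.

Half-angle = 36.9°/2 = 18.45°.
Swath width ≈ 2h·tan(θ/2) = 2 × 406 × tan(18.45°) = 270.9 km.

271 km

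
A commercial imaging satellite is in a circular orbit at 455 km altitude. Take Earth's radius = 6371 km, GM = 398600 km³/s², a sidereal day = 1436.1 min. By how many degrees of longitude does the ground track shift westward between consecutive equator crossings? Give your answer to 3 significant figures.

23.4°

Semi-major axis a = 6371 + 455 = 6826 km. Period T = 2π√(a³/μ) = 2π√(6826³/398600) = 5612.6 s = 93.54 min.
During one orbit Earth rotates (5612.6 / 86166) × 360° = 23.45°.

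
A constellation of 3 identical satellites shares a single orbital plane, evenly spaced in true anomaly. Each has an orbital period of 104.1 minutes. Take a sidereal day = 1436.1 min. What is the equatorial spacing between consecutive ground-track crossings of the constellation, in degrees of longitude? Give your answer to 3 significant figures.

T = 104.1 min = 6246.0 s.
Single-satellite node shift = (6246.0/86166) × 360° = 26.10°.
With 3 satellites evenly phased, successive equator crossings are 26.10/3 = 8.699° apart.

8.70°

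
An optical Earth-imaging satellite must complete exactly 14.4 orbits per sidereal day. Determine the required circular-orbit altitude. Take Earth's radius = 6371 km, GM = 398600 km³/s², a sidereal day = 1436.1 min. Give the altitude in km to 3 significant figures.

Required period T = 86166 / 14.4 = 5983.8 s.
From T = 2π√(a³/μ): a = (μ T²/4π²)^(1/3) = (398600 × 5983.8² / 4π²)^(1/3) = 7124 km.
Altitude h = a − R = 7124 − 6371 = 753 km.

753 km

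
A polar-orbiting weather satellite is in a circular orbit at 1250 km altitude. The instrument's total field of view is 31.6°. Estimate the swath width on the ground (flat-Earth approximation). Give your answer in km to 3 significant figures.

707 km

Half-angle = 31.6°/2 = 15.8°.
Swath width ≈ 2h·tan(θ/2) = 2 × 1250 × tan(15.8°) = 707.4 km.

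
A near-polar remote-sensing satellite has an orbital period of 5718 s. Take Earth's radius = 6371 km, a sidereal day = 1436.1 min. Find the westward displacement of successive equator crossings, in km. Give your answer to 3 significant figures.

During one orbit Earth rotates (5718.0 / 86166) × 360° = 23.89°.
At the equator that is 23.89° × (2π·6371/360) km/° = 23.89 × 111.2 = 2656 km.

2660 km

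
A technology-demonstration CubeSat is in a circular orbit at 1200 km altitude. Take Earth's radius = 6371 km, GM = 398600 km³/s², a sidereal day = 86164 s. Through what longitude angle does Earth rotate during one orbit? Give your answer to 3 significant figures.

27.4°

Semi-major axis a = 6371 + 1200 = 7571 km. Period T = 2π√(a³/μ) = 2π√(7571³/398600) = 6556.0 s = 109.27 min.
During one orbit Earth rotates (6556.0 / 86164) × 360° = 27.39°.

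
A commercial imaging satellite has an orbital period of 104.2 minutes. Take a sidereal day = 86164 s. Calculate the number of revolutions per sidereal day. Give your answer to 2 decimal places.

13.78

T = 104.2 min = 6252.0 s.
Orbits per sidereal day = 86164 / 6252.0 = 13.782.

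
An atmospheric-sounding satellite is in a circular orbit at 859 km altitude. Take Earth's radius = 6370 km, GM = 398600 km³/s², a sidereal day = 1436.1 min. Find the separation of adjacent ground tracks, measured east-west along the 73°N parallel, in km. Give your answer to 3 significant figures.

Semi-major axis a = 6370 + 859 = 7229 km. Period T = 2π√(a³/μ) = 2π√(7229³/398600) = 6116.9 s = 101.95 min.
Node shift per orbit = (6116.9/86166) × 360° = 25.56°.
Equatorial spacing = 25.56 × 111.2 km/° = 2841 km.
At 73° latitude, spacing = 2841 × cos(73°) = 831 km.

831 km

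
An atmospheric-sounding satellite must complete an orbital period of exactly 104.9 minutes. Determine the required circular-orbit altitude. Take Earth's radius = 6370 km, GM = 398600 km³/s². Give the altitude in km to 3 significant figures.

T = 104.9 min = 6294.0 s.
From T = 2π√(a³/μ): a = (μ T²/4π²)^(1/3) = (398600 × 6294.0² / 4π²)^(1/3) = 7368 km.
Altitude h = a − R = 7368 − 6370 = 998 km.

998 km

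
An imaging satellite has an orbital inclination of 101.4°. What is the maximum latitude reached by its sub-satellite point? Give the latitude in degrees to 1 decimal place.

Retrograde orbit: the ground track reaches ±(180° − i) = ±(180 − 101.4) = ±78.6°.

78.6°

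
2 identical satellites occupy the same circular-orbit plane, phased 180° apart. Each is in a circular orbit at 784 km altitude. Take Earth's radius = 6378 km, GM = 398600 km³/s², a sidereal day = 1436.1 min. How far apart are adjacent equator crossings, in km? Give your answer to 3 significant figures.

Semi-major axis a = 6378 + 784 = 7162 km. Period T = 2π√(a³/μ) = 2π√(7162³/398600) = 6032.0 s = 100.53 min.
Single-satellite node shift = (6032.0/86166) × 360° = 25.20°.
With 2 satellites evenly phased, successive equator crossings are 25.20/2 = 12.601° apart.
That is 12.601 × 111.3 = 1403 km at the equator.

1400 km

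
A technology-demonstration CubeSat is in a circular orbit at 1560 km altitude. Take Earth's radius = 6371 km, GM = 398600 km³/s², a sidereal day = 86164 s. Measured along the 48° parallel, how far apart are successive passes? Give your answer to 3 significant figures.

Semi-major axis a = 6371 + 1560 = 7931 km. Period T = 2π√(a³/μ) = 2π√(7931³/398600) = 7029.2 s = 117.15 min.
Node shift per orbit = (7029.2/86164) × 360° = 29.37°.
Equatorial spacing = 29.37 × 111.2 km/° = 3266 km.
At 48° latitude, spacing = 3266 × cos(48°) = 2185 km.

2190 km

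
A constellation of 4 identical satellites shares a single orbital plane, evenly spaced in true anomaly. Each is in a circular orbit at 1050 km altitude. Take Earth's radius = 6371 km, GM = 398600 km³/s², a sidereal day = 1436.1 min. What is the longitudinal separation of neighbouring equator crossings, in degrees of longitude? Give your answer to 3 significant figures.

Semi-major axis a = 6371 + 1050 = 7421 km. Period T = 2π√(a³/μ) = 2π√(7421³/398600) = 6362.2 s = 106.04 min.
Single-satellite node shift = (6362.2/86166) × 360° = 26.58°.
With 4 satellites evenly phased, successive equator crossings are 26.58/4 = 6.645° apart.

6.65°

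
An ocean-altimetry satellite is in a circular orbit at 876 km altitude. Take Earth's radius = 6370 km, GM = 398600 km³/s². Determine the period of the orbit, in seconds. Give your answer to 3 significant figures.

6140 seconds

Semi-major axis a = 6370 + 876 = 7246 km. Period T = 2π√(a³/μ) = 2π√(7246³/398600) = 6138.4 s = 102.31 min.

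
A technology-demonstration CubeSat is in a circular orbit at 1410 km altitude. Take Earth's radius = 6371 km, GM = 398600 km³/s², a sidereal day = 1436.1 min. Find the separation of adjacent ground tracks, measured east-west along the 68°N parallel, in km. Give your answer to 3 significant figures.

1190 km

Semi-major axis a = 6371 + 1410 = 7781 km. Period T = 2π√(a³/μ) = 2π√(7781³/398600) = 6830.7 s = 113.84 min.
Node shift per orbit = (6830.7/86166) × 360° = 28.54°.
Equatorial spacing = 28.54 × 111.2 km/° = 3173 km.
At 68° latitude, spacing = 3173 × cos(68°) = 1189 km.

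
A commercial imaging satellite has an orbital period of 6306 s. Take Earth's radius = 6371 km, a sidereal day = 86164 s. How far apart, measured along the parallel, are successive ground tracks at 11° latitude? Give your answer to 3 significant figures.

Node shift per orbit = (6306.0/86164) × 360° = 26.35°.
Equatorial spacing = 26.35 × 111.2 km/° = 2930 km.
At 11° latitude, spacing = 2930 × cos(11°) = 2876 km.

2880 km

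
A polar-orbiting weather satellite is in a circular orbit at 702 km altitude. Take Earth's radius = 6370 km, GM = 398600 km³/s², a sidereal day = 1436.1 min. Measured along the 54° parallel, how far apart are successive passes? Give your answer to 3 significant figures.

1620 km

Semi-major axis a = 6370 + 702 = 7072 km. Period T = 2π√(a³/μ) = 2π√(7072³/398600) = 5918.7 s = 98.64 min.
Node shift per orbit = (5918.7/86166) × 360° = 24.73°.
Equatorial spacing = 24.73 × 111.2 km/° = 2749 km.
At 54° latitude, spacing = 2749 × cos(54°) = 1616 km.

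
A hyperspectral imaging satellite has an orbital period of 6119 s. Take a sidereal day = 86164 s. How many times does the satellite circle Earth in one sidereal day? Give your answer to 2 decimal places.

14.08

Orbits per sidereal day = 86164 / 6119.0 = 14.081.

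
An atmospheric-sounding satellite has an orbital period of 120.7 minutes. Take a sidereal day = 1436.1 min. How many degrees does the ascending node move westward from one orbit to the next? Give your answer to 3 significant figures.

30.3°

T = 120.7 min = 7242.0 s.
During one orbit Earth rotates (7242.0 / 86166) × 360° = 30.26°.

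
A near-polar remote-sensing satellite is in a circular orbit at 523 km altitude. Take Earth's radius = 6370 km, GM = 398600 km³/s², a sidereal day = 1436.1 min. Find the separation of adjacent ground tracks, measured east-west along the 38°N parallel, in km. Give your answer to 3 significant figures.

2080 km

Semi-major axis a = 6370 + 523 = 6893 km. Period T = 2π√(a³/μ) = 2π√(6893³/398600) = 5695.4 s = 94.92 min.
Node shift per orbit = (5695.4/86166) × 360° = 23.80°.
Equatorial spacing = 23.80 × 111.2 km/° = 2645 km.
At 38° latitude, spacing = 2645 × cos(38°) = 2085 km.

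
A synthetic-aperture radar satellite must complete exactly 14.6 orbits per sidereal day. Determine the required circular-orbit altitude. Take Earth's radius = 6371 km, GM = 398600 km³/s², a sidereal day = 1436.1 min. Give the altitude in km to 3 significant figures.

Required period T = 86166 / 14.6 = 5901.8 s.
From T = 2π√(a³/μ): a = (μ T²/4π²)^(1/3) = (398600 × 5901.8² / 4π²)^(1/3) = 7059 km.
Altitude h = a − R = 7059 − 6371 = 688 km.

688 km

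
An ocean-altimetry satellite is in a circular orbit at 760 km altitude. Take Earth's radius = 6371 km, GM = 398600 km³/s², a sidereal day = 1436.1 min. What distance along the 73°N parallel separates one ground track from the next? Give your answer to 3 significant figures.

814 km

Semi-major axis a = 6371 + 760 = 7131 km. Period T = 2π√(a³/μ) = 2π√(7131³/398600) = 5992.9 s = 99.88 min.
Node shift per orbit = (5992.9/86166) × 360° = 25.04°.
Equatorial spacing = 25.04 × 111.2 km/° = 2784 km.
At 73° latitude, spacing = 2784 × cos(73°) = 814 km.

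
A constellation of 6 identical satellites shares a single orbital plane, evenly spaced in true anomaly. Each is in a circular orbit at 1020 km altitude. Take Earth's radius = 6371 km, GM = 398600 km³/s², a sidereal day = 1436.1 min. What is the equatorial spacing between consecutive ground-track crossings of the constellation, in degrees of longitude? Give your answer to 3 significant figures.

4.40°

Semi-major axis a = 6371 + 1020 = 7391 km. Period T = 2π√(a³/μ) = 2π√(7391³/398600) = 6323.6 s = 105.39 min.
Single-satellite node shift = (6323.6/86166) × 360° = 26.42°.
With 6 satellites evenly phased, successive equator crossings are 26.42/6 = 4.403° apart.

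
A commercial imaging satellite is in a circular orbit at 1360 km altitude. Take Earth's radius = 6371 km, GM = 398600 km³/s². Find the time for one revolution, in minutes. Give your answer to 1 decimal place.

112.7 min

Semi-major axis a = 6371 + 1360 = 7731 km. Period T = 2π√(a³/μ) = 2π√(7731³/398600) = 6765.0 s = 112.75 min.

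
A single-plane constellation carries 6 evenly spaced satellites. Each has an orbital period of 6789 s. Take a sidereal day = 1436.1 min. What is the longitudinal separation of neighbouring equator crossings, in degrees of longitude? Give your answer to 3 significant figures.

4.73°

Single-satellite node shift = (6789.0/86166) × 360° = 28.36°.
With 6 satellites evenly phased, successive equator crossings are 28.36/6 = 4.727° apart.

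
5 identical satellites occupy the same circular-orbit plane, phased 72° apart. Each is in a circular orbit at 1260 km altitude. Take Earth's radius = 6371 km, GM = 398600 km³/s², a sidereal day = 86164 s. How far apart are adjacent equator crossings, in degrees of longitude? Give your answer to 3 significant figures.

Semi-major axis a = 6371 + 1260 = 7631 km. Period T = 2π√(a³/μ) = 2π√(7631³/398600) = 6634.1 s = 110.57 min.
Single-satellite node shift = (6634.1/86164) × 360° = 27.72°.
With 5 satellites evenly phased, successive equator crossings are 27.72/5 = 5.544° apart.

5.54°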